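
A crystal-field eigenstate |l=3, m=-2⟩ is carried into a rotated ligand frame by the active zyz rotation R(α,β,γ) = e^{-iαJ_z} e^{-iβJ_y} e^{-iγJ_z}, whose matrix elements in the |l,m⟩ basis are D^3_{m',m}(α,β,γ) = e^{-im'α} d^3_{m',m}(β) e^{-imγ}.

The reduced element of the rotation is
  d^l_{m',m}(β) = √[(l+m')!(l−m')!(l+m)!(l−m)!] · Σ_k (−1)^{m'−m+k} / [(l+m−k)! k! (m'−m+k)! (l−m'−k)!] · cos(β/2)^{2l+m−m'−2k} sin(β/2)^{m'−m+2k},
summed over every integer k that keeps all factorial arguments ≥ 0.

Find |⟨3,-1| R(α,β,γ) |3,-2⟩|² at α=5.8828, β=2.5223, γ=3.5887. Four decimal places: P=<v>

First d^3_{-1,-2}(β=2.5223), then the phase factors e^{-i(-1)α} and e^{-i(-2)γ}:
Half-angle: c=0.304722, s=0.952441. N=√(2·24·1·120)=75.894664
k∈{0,1} keeps every argument non-negative
  k=0: (−1)^1·75.8947/(24)·0.3047^5·0.9524^1 = -0.007913
  k=1: (−1)^2·75.8947/(12)·0.3047^3·0.9524^3 = +0.154616
d^3_{-1,-2}(2.5223) = -0.007913 +0.154616 = +0.146703
|D^3_{-1,-2}|² = |d^3_{-1,-2}(β)|² = (+0.146703)² = 0.021522 (the z-rotation phases have unit modulus)

P=0.0215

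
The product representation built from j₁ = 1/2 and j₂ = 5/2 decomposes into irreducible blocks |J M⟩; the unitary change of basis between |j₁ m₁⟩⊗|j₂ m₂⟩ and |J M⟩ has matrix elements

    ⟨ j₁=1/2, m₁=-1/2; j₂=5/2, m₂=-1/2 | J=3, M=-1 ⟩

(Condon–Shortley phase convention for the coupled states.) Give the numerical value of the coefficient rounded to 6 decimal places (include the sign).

j₁+j₂−J=0  J+j₁−j₂=1  J−j₁+j₂=5  j₁+j₂+J+1=7
(j₁±m₁, j₂±m₂, J±M) = (0,1,2,3,2,4)
P² = 96
sum k=0..0:
  [0] +1/12 = 1/12
S = 1/12
C² = P²·S² = 2/3 ; C = +0.816497

+0.816497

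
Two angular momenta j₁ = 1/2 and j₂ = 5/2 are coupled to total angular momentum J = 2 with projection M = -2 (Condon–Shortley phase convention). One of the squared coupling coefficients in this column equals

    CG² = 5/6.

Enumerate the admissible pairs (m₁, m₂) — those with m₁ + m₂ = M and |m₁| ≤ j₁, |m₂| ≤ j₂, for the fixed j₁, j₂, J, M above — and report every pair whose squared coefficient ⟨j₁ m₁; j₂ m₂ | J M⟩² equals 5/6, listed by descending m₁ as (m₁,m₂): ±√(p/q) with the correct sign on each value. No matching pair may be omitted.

(1/2,-5/2): +√(5/6)

Admissible pairs with m₁+m₂ = M = -2: (-1/2,-3/2), (1/2,-5/2)
  (m₁,m₂)=(1/2,-5/2): CG² = 5/6, CG = +√(5/6)   ← matches the target
  (m₁,m₂)=(-1/2,-3/2): CG² = 1/6, CG = −√(1/6)
Pairs with CG² = 5/6: (1/2,-5/2): +√(5/6)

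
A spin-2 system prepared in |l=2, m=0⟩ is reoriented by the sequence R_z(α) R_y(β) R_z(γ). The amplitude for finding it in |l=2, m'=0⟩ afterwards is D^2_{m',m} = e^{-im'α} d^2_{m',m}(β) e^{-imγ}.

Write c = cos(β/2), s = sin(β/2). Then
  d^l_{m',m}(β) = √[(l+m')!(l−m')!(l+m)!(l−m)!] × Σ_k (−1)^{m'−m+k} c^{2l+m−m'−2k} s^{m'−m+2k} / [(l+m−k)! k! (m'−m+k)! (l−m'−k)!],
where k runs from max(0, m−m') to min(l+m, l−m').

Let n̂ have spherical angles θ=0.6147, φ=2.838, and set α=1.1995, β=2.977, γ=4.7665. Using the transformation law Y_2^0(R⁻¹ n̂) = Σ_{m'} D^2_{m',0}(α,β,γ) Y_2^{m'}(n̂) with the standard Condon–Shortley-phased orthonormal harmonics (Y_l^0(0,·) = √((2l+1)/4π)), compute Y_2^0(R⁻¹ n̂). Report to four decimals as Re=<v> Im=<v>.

Need the full column D^2_{m',0} for m'=−2..2 at α=1.1995, β=2.9770, γ=4.7665.
cos(β/2)=0.082203, sin(β/2)=0.996616
d^2_{-2,0}: single k=2 term ⇒ +0.016440;  D = -0.012112+0.011117i
d^2_{-1,0}: k∈[1..2] ⇒ +0.001356 -0.199319 = -0.197963;  D = -0.071826-0.184473i
d^2_{0,0}: k∈[0..2] ⇒ +0.000046 -0.026847 +0.986531 = +0.959730;  D = +0.959730+0.000000i
d^2_{1,0}: k∈[0..1] ⇒ -0.001356 +0.199319 = +0.197963;  D = +0.071826-0.184473i
d^2_{2,0}: single k=0 term ⇒ +0.016440;  D = -0.012112-0.011117i
Y_2^{m'}(θ=0.6147,φ=2.838) and Σ D·Y over m':
  (-0.0121+0.0111i)·(+0.1055+0.0733i)  (-0.0718-0.1845i)·(-0.3473-0.1088i)  (+0.9597+0.0000i)·(+0.3161+0.0000i)  (+0.0718-0.1845i)·(+0.3473-0.1088i)  (-0.0121-0.0111i)·(+0.1055-0.0733i)
Y_2^0(R⁻¹ n̂) = +0.308922-0.000000i

Re=0.3089 Im=0.0000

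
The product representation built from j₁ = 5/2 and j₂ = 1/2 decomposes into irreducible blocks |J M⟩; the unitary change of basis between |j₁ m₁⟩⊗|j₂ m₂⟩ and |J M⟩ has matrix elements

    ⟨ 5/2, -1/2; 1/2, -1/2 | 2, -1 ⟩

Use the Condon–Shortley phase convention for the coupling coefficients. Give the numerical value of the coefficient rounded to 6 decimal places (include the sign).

√[5·1!4!0!/6! · 2!3!0!1!1!3!] = √(12)
  +(−1)^0/∏(0,1,3,0,1,0)! = 1/6  (running 1/6)
⟨..|..⟩ = √(12)·(1/6) = +0.577350

+0.577350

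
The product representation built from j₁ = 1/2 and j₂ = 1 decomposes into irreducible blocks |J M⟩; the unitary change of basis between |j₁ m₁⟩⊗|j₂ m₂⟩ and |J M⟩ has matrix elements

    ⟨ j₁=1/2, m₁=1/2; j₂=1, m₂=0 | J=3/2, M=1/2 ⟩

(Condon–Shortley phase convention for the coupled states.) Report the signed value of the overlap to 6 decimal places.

j₁+j₂−J=0  J+j₁−j₂=1  J−j₁+j₂=2  j₁+j₂+J+1=4
(j₁±m₁, j₂±m₂, J±M) = (1,0,1,1,2,1)
P² = 2/3
sum k=0..0:
  [0] +1/1 = 1
S = 1
C² = P²·S² = 2/3 ; C = +0.816497

+√(2/3) = +0.816497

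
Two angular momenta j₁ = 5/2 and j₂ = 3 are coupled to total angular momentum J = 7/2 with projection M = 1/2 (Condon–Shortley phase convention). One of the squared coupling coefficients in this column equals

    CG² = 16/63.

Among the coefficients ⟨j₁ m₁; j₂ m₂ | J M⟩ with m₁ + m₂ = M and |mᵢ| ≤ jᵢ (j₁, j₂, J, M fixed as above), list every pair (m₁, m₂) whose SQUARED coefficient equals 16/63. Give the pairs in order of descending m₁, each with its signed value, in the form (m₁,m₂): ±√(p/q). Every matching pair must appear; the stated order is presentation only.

(5/2,-2): +√(16/63)

Admissible pairs with m₁+m₂ = M = 1/2: (-5/2,3), (-3/2,2), (-1/2,1), (1/2,0), (3/2,-1), (5/2,-2)
  (m₁,m₂)=(5/2,-2): CG² = 16/63, CG = +√(16/63)   ← matches the target
  (m₁,m₂)=(3/2,-1): CG² = 8/63, CG = +√(8/63)
  (m₁,m₂)=(1/2,0): CG² = 4/21, CG = −√(4/21)
  (m₁,m₂)=(-1/2,1): CG² = 1/63, CG = −√(1/63)
  (m₁,m₂)=(-3/2,2): CG² = 20/63, CG = +√(20/63)
  (m₁,m₂)=(-5/2,3): CG² = 2/21, CG = +√(2/21)
Pairs with CG² = 16/63: (5/2,-2): +√(16/63)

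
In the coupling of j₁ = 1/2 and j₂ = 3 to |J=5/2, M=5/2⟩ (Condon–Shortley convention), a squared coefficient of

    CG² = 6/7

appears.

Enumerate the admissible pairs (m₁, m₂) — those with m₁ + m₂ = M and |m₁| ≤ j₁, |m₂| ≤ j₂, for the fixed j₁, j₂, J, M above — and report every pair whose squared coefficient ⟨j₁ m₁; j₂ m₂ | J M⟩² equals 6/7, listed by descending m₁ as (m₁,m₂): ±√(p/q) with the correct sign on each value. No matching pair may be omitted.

(-1/2,3): −√(6/7)

Admissible pairs with m₁+m₂ = M = 5/2: (-1/2,3), (1/2,2)
  (m₁,m₂)=(1/2,2): CG² = 1/7, CG = +√(1/7)
  (m₁,m₂)=(-1/2,3): CG² = 6/7, CG = −√(6/7)   ← matches the target
Pairs with CG² = 6/7: (-1/2,3): −√(6/7)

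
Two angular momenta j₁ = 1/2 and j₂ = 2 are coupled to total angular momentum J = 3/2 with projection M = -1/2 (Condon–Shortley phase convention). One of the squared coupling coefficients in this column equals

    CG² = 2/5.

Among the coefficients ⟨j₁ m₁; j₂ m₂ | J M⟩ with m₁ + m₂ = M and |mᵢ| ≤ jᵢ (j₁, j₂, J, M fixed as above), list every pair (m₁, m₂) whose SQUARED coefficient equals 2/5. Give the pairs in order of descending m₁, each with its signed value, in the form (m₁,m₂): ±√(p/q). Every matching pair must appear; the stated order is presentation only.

Admissible pairs with m₁+m₂ = M = -1/2: (-1/2,0), (1/2,-1)
  (m₁,m₂)=(1/2,-1): CG² = 3/5, CG = +√(3/5)
  (m₁,m₂)=(-1/2,0): CG² = 2/5, CG = −√(2/5)   ← matches the target
Pairs with CG² = 2/5: (-1/2,0): −√(2/5)

(-1/2,0): −√(2/5)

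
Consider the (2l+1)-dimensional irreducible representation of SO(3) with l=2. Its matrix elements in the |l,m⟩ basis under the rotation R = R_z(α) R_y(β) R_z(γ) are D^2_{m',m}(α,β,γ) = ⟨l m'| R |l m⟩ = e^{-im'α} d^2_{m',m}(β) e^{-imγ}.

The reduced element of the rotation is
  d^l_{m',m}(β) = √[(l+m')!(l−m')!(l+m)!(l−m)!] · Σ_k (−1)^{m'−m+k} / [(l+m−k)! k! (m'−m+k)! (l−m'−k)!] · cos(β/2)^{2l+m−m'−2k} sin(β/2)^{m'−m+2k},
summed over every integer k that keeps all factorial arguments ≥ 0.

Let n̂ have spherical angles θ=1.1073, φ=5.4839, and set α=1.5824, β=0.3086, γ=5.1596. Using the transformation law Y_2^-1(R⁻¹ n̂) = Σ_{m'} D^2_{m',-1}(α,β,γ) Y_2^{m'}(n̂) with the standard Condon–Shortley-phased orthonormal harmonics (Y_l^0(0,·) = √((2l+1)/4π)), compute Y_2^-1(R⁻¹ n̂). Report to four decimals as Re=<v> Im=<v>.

Re=0.0406 Im=0.1674

Need the full column D^2_{m',-1} for m'=−2..2 at α=1.5824, β=0.3086, γ=5.1596.
cos(β/2)=0.988119, sin(β/2)=0.153688
d^2_{-2,-1}: single k=1 term ⇒ +0.296551;  D = -0.134415+0.264339i
d^2_{-1,-1}: k∈[0..1] ⇒ +0.953318 -0.069187 = +0.884131;  D = +0.792692+0.391569i
d^2_{0,-1}: k∈[0..1] ⇒ -0.363199 +0.008786 = -0.354413;  D = -0.153267+0.319559i
d^2_{1,-1}: k∈[0..1] ⇒ +0.069187 -0.000558 = +0.068629;  D = -0.062220-0.028959i
d^2_{2,-1}: single k=0 term ⇒ -0.007174;  D = +0.002951-0.006539i
Y_2^{m'}(θ=1.1073,φ=5.4839) and Σ D·Y over m':
  (-0.1344+0.2643i)·(-0.0086+0.3089i)  (+0.7927+0.3916i)·(+0.2154+0.2215i)  (-0.1533+0.3196i)·(-0.1263+0.0000i)  (-0.0622-0.0290i)·(-0.2154+0.2215i)  (+0.0030-0.0065i)·(-0.0086-0.3089i)
Y_2^-1(R⁻¹ n̂) = +0.040639+0.167361i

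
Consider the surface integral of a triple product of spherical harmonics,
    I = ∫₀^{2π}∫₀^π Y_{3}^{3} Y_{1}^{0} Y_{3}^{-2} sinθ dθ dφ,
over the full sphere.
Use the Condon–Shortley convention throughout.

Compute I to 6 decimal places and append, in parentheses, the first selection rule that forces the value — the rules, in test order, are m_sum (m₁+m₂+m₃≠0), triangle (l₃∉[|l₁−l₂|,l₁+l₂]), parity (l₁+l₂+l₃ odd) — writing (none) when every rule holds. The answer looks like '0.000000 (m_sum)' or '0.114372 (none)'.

0.000000 (m_sum)

Σmᵢ = 1 ≠ 0, so the φ-integral vanishes; I = 0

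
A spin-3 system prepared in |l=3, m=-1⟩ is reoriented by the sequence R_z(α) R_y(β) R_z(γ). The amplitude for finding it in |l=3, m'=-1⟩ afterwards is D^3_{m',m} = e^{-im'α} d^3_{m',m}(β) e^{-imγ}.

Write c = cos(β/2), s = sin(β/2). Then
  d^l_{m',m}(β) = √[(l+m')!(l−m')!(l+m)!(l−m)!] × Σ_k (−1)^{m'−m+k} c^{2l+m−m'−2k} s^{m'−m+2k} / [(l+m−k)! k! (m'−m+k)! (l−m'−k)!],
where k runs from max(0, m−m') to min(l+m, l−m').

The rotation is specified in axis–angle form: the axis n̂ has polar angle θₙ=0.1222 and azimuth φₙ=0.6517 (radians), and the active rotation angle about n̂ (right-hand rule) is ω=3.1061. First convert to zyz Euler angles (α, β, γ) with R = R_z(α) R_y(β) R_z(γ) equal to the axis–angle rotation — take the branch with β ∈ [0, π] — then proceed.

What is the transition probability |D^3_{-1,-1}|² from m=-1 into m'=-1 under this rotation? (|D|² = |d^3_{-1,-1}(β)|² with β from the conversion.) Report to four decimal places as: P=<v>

Axis–angle → zyz. n̂ = (sinθₙcosφₙ, sinθₙsinφₙ, cosθₙ) = (+0.096914, +0.073935, +0.992543), ω = 3.1061.
R = I cosω + sinω [n̂]ₓ + (1−cosω) n̂n̂ᵀ gives
  R = [-0.980591, -0.020894, +0.194946; +0.049547, -0.988441, +0.143282; +0.189698, +0.150160, +0.970292]
β = atan2(√(R₁₃²+R₂₃²), R₃₃) = 0.244361; α = atan2(R₂₃, R₁₃) mod 2π = 0.633820; γ = atan2(R₃₂, −R₃₁) mod 2π = 2.472013
D^3_{-1,-1}(0.6338,0.2444,2.4720) = e^{-i·-1·0.6338}·d^3_{-1,-1}(0.2444)·e^{-i·-1·2.4720}. Compute d first:
c=cos(0.244361/2)=0.992545, s=sin(0.244361/2)=0.121877; N=√[2·24·2·24]=48.000000
The bounds max(0,m−m')=0 and min(l+m,l−m')=2 give 3 terms
  k=0: (−1)^0·48.0000/(48)·0.9925^6·0.1219^0 = +0.956097
  k=1: (−1)^1·48.0000/(6)·0.9925^4·0.1219^2 = -0.115328
  k=2: (−1)^2·48.0000/(8)·0.9925^2·0.1219^4 = +0.001304
d^3_{-1,-1}(0.2444) = +0.956097 -0.115328 +0.001304 = +0.842073
|D^3_{-1,-1}|² = |d^3_{-1,-1}(β)|² = (+0.842073)² = 0.709087 (the z-rotation phases have unit modulus)

P=0.7091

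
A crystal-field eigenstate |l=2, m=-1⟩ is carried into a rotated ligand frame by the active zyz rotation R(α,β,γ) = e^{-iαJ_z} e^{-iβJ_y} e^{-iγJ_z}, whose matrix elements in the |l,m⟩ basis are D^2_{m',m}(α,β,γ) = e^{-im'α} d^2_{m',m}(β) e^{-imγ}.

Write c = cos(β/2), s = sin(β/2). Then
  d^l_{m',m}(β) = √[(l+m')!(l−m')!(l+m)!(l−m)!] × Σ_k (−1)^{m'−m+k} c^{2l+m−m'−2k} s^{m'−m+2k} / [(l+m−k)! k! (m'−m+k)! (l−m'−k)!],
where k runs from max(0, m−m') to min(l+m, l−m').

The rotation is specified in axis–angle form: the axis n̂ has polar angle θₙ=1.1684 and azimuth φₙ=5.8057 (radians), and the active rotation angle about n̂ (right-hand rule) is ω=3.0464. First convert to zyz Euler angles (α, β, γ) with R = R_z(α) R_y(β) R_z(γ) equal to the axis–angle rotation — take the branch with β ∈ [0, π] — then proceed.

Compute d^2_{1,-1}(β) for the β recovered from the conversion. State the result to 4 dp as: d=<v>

Axis–angle → zyz. n̂ = (sinθₙcosφₙ, sinθₙsinφₙ, cosθₙ) = (+0.817212, -0.422841, +0.391624), ω = 3.0464.
R = I cosω + sinω [n̂]ₓ + (1−cosω) n̂n̂ᵀ gives
  R = [+0.337176, -0.726761, +0.598441; -0.652314, -0.638693, -0.408115; +0.678822, -0.252765, -0.689428]
β = atan2(√(R₁₃²+R₂₃²), R₃₃) = 2.331495; α = atan2(R₂₃, R₁₃) mod 2π = 5.684667; γ = atan2(R₃₂, −R₃₁) mod 2π = 3.498045
d^2_{1,-1}(β=2.3315) via the finite sum:
c=cos(2.331495/2)=0.394064, s=sin(2.331495/2)=0.919083; N=√[6·1·1·6]=6.000000
k: max(0,(-1)−(1))=0 … min(2+(-1),2−(1))=1
  k=0: (−1)^2·6.0000/(2)·0.3941^2·0.9191^2 = +0.393517
  k=1: (−1)^3·6.0000/(6)·0.3941^0·0.9191^4 = -0.713541
d^2_{1,-1}(2.3315) = +0.393517 -0.713541 = -0.320024

d=-0.3200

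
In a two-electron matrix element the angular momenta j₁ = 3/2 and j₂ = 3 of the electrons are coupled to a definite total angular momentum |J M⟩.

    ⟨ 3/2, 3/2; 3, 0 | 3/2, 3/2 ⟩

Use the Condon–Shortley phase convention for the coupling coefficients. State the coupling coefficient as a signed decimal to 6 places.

+0.169031

triangle: 3!·0!·3!/7! = 36/5040
(j±m)!: 3!·0!·3!·3!·3!·0! = 1296
prefactor² = (2J+1)·Δ·N² = 1296/35
  k=0: +1/(0!·3!·0!·3!·0!·0!) = 1/36
Σ = 1/36  ⇒  CG² = 1296/35·(1/36)² = 1/35
CG = +√(1/35) = +0.169031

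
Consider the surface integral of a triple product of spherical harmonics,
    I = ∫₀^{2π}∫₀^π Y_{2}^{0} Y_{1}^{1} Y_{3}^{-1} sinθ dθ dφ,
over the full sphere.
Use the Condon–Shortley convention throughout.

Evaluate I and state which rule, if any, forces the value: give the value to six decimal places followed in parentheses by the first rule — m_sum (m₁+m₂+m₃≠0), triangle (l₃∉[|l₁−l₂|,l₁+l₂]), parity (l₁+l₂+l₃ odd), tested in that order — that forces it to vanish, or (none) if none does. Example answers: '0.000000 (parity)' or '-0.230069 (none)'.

Checks pass: Σm=0; 6 even; l₃=3∈[1,3].
(2·2+1)(2·1+1)(2·3+1) = 105
Δ: 0! 4! 2! / 7! → 1/105
sum: t=0:+1/4 = 1/4
3j²(2 1 3; 0 0 0) = Δ·Π!·Σ² = 3/35  (sign -1)
sum: t=0:+1/8 = 1/8
3j²(2 1 3; 0 1 -1) = Δ·Π!·Σ² = 2/35  (sign +1)
combine: 4πI² = 105·3/35·2/35 = 18/35
take √, sign -1: I = -0.20230066
No selection rule forces the value: the integral is nonzero (none).

-0.202301 (none)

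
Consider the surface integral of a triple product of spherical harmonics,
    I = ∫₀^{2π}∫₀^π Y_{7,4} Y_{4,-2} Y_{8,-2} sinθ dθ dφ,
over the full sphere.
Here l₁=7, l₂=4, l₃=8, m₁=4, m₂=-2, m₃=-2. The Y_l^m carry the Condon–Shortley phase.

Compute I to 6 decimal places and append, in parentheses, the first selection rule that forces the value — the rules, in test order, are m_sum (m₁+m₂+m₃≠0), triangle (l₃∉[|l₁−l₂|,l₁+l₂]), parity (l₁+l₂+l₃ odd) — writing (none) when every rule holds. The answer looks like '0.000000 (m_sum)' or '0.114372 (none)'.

l₁+l₂+l₃=19 is odd: 3j(l;000)=0 ⇒ I=0

0.000000 (parity)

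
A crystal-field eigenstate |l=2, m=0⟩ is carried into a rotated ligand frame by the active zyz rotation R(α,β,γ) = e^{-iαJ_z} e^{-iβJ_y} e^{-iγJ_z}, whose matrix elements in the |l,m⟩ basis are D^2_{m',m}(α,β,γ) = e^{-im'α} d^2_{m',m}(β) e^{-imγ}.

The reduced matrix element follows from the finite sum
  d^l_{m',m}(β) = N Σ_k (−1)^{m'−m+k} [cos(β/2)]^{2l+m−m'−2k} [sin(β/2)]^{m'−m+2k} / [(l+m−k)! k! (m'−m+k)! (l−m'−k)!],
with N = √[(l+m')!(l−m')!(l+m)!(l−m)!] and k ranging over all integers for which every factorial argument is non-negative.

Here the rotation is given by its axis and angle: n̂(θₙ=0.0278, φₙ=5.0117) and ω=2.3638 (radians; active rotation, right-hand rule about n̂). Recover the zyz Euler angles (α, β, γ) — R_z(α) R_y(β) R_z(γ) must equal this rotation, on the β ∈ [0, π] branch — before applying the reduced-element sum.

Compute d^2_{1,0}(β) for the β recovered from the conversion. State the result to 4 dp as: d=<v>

Axis–angle → zyz. n̂ = (sinθₙcosφₙ, sinθₙsinφₙ, cosθₙ) = (+0.008196, -0.026561, +0.999614), ω = 2.3638.
R = I cosω + sinω [n̂]ₓ + (1−cosω) n̂n̂ᵀ gives
  R = [-0.712349, -0.701810, -0.004608; +0.701065, -0.711256, -0.051218; +0.032668, -0.039715, +0.998677]
β = atan2(√(R₁₃²+R₂₃²), R₃₃) = 0.051447; α = atan2(R₂₃, R₁₃) mod 2π = 4.622668; γ = atan2(R₃₂, −R₃₁) mod 2π = 4.024046
d^2_{1,0}(β=0.0514) via the finite sum:
c=cos(0.051447/2)=0.999669, s=sin(0.051447/2)=0.025721; N=√[6·1·2·2]=4.898979
k: max(0,(0)−(1))=0 … min(2+(0),2−(1))=1
  k=0: (−1)^1·4.8990/(2)·0.9997^3·0.0257^1 = -0.062940
  k=1: (−1)^2·4.8990/(2)·0.9997^1·0.0257^3 = +0.000042
d^2_{1,0}(0.0514) = -0.062940 +0.000042 = -0.062899

d=-0.0629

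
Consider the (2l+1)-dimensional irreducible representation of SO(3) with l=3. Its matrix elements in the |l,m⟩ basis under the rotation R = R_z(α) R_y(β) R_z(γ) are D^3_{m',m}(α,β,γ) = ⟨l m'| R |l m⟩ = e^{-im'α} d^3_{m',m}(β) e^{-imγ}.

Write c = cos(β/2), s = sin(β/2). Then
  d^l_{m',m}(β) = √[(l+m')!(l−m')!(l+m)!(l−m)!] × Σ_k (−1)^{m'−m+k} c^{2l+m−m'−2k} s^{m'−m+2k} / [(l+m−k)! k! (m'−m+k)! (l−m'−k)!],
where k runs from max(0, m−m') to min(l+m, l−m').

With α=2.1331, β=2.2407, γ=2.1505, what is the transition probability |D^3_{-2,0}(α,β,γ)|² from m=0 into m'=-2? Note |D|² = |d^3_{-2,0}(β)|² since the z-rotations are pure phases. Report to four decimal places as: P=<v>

P=0.2729

First d^3_{-2,0}(β=2.2407), then the phase factors e^{-i(-2)α} and e^{-i(0)γ}:
Half-angle: c=0.435367, s=0.900253. N=√(1·120·6·6)=65.726707
k: max(0,(0)−(-2))=2 … min(3+(0),3−(-2))=3
  k=2: (−1)^0·65.7267/(12)·0.4354^4·0.9003^2 = +0.159483
  k=3: (−1)^1·65.7267/(12)·0.4354^2·0.9003^4 = -0.681915
d^3_{-2,0}(2.2407) = +0.159483 -0.681915 = -0.522433
|D^3_{-2,0}|² = |d^3_{-2,0}(β)|² = (-0.522433)² = 0.272936 (the z-rotation phases have unit modulus)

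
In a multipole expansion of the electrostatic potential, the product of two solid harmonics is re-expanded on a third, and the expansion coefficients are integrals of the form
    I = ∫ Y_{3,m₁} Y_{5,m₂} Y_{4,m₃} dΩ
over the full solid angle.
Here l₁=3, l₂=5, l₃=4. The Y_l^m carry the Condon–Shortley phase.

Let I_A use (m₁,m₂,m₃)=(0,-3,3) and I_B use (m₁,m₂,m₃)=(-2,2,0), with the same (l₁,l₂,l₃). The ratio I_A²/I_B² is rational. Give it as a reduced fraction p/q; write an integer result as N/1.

63/25

Shared (l₁,l₂,l₃)=(3,5,4): N and (l;000)² cancel in I_A²/I_B².
A: Δ = 4!·2!·6!/13! = 1/180180; Racah Σ t=1..2: t=1:−1/1440 t=2:+1/2880 = -1/2880; ⇒ 3j(3 5 4; 0 -3 3)² = 7/715, sgn +1
B: Δ = 4!·2!·6!/13! = 1/180180; Racah Σ t=3..4: t=3:−1/576 t=4:+1/864 = -1/1728; ⇒ 3j(3 5 4; -2 2 0)² = 5/1287, sgn -1
I_A²/I_B² = (7/715)/(5/1287) = 63/25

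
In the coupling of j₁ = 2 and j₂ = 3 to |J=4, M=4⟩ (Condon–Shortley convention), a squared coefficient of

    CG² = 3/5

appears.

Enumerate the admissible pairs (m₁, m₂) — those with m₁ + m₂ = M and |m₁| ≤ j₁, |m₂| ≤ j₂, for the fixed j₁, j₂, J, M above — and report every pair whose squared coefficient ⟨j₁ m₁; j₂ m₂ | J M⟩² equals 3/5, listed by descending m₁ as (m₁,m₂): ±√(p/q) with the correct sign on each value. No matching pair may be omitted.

(1,3): −√(3/5)

Admissible pairs with m₁+m₂ = M = 4: (1,3), (2,2)
  (m₁,m₂)=(2,2): CG² = 2/5, CG = +√(2/5)
  (m₁,m₂)=(1,3): CG² = 3/5, CG = −√(3/5)   ← matches the target
Pairs with CG² = 3/5: (1,3): −√(3/5)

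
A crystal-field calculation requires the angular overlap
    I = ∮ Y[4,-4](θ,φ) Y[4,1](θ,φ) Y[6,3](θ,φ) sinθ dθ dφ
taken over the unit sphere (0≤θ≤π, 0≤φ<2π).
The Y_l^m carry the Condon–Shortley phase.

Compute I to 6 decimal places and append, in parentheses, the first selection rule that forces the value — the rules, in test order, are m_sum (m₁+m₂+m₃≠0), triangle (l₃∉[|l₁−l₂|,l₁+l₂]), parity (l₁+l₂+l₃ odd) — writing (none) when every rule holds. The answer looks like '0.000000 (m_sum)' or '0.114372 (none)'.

Checks pass: Σm=0; 14 even; l₃=6∈[0,8].
(2·4+1)(2·4+1)(2·6+1) = 1053
Δ: 2! 6! 6! / 15! → 1/1261260
sum: t=0:+1/4608 t=1:−1/1296 t=2:+1/4608 = -7/20736
3j²(4 4 6; 0 0 0) = Δ·Π!·Σ² = 20/1287  (sign -1)
sum: t=2:+1/51840 = 1/51840
3j²(4 4 6; -4 1 3) = Δ·Π!·Σ² = 8/429  (sign -1)
combine: 4πI² = 1053·20/1287·8/429 = 480/1573
take √, sign +1: I = 0.15583009
No selection rule forces the value: the integral is nonzero (none).

0.155830 (none)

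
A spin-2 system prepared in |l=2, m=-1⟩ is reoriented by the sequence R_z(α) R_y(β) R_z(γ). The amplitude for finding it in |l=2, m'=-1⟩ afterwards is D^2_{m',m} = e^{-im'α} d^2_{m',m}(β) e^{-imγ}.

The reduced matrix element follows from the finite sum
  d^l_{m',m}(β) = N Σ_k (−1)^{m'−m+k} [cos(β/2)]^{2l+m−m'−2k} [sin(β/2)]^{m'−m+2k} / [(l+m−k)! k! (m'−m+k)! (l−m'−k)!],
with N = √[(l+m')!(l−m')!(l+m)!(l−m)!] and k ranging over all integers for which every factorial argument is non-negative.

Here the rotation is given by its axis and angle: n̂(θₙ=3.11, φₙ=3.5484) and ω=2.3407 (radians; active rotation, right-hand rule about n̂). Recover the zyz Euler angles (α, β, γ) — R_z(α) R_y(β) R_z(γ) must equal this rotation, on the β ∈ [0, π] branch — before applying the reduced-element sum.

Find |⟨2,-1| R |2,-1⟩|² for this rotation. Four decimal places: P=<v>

Axis–angle → zyz. n̂ = (sinθₙcosφₙ, sinθₙsinφₙ, cosθₙ) = (-0.029010, -0.012498, -0.999501), ω = 2.3407.
R = I cosω + sinω [n̂]ₓ + (1−cosω) n̂n̂ᵀ gives
  R = [-0.694639, +0.718234, +0.040204; -0.717004, -0.695801, +0.042016; +0.058151, +0.000359, +0.998308]
β = atan2(√(R₁₃²+R₂₃²), R₃₃) = 0.058185; α = atan2(R₂₃, R₁₃) mod 2π = 0.807433; γ = atan2(R₃₂, −R₃₁) mod 2π = 3.135411
Split into d^2_{-1,-1}(β=0.0582) × two z-phases.
With c≡cos(β/2)=0.999577 and s≡sin(β/2)=0.029088, N=[1·6·1·6]^{1/2}=6.000000
Admissible k: 0..1 (factorial args all ≥0)
  k=0: (−1)^0·6.0000/(6)·0.9996^4·0.0291^0 = +0.998308
  k=1: (−1)^1·6.0000/(2)·0.9996^2·0.0291^2 = -0.002536
d^2_{-1,-1}(0.0582) = +0.998308 -0.002536 = +0.995772
|D^2_{-1,-1}|² = |d^2_{-1,-1}(β)|² = (+0.995772)² = 0.991562 (the z-rotation phases have unit modulus)

P=0.9916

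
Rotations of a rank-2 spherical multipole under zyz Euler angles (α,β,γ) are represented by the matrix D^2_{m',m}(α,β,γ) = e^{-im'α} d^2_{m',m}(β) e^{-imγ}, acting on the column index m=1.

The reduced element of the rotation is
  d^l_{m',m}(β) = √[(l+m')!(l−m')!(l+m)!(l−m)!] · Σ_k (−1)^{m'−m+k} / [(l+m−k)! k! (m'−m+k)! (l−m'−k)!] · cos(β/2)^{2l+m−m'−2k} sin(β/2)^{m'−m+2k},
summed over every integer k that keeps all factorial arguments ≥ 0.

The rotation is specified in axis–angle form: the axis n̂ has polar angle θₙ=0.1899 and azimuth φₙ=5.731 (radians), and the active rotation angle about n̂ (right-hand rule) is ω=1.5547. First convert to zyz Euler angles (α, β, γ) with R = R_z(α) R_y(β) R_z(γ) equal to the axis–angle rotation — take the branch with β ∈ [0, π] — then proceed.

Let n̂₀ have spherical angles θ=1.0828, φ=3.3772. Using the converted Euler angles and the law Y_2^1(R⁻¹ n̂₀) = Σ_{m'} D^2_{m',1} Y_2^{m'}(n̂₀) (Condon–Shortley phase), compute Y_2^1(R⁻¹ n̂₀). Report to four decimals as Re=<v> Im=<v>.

Re=0.0408 Im=-0.3113

Axis–angle → zyz. n̂ = (sinθₙcosφₙ, sinθₙsinφₙ, cosθₙ) = (+0.160707, -0.099014, +0.982023), ω = 1.5547.
R = I cosω + sinω [n̂]ₓ + (1−cosω) n̂n̂ᵀ gives
  R = [+0.041507, -0.997552, +0.056277; +0.966240, +0.025742, -0.256356; +0.254279, +0.065017, +0.964943]
β = atan2(√(R₁₃²+R₂₃²), R₃₃) = 0.265571; α = atan2(R₂₃, R₁₃) mod 2π = 4.928486; γ = atan2(R₃₂, −R₃₁) mod 2π = 2.891264
Need the full column D^2_{m',1} for m'=−2..2 at α=4.9285, β=0.2656, γ=2.8913.
cos(β/2)=0.991197, sin(β/2)=0.132395
d^2_{-2,1}: single k=3 term ⇒ +0.004601;  D = +0.003570+0.002902i
d^2_{-1,1}: k∈[2..3] ⇒ +0.051664 -0.000307 = +0.051357;  D = -0.023095+0.045871i
d^2_{0,1}: k∈[1..2] ⇒ +0.315812 -0.005634 = +0.310177;  D = -0.300510-0.076838i
d^2_{1,1}: k∈[0..1] ⇒ +0.965250 -0.051664 = +0.913586;  D = +0.031267-0.913051i
d^2_{2,1}: single k=0 term ⇒ -0.257859;  D = -0.253607+0.046638i
Y_2^{m'}(θ=1.0828,φ=3.3772) and Σ D·Y over m':
  (+0.0036+0.0029i)·(+0.2685-0.1368i)  (-0.0231+0.0459i)·(-0.3111+0.0747i)  (-0.3005-0.0768i)·(-0.1074+0.0000i)  (+0.0313-0.9131i)·(+0.3111+0.0747i)  (-0.2536+0.0466i)·(+0.2685+0.1368i)
Y_2^1(R⁻¹ n̂) = +0.040827-0.311336i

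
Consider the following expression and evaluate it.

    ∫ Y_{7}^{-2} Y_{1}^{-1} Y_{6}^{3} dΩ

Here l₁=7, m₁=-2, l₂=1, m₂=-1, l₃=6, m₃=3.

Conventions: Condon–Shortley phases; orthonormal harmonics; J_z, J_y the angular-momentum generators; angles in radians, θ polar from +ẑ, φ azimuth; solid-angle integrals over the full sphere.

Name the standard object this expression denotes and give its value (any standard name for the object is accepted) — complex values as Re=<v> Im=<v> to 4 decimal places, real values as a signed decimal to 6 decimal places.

This is a Gaunt coefficient — the integral of a triple product of spherical harmonics over the sphere.
Rules hold: Σm=0, L=14 even, 6≤6≤8.
N = 15·3·13 = 585
Δ = 2!·12!·0!/15! = 1/1365
Racah Σ t=1..1: t=1:−1/518400 = -1/518400
⇒ 3j(7 1 6; 0 0 0)² = 7/195, sgn -1
Racah Σ t=0..0: t=0:+1/4354560 = 1/4354560
⇒ 3j(7 1 6; -2 -1 3)² = 2/273, sgn -1
4πI² = N·(3j₀)²·(3jₘ)² = 2/13
I = +1·√(0.153846/4π) = 0.11064668

Gaunt coefficient, +0.110647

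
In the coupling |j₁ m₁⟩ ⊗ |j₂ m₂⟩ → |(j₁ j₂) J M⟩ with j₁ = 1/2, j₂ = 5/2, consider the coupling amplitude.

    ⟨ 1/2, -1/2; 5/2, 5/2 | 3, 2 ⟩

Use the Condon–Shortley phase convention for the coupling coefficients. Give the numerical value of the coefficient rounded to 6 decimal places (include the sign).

triangle: 0!×1!×5!/7! = 120/5040
(j±m)!: 0!×1!×5!×0!×5!×1! = 14400
prefactor² = (2J+1)×Δ×N² = 2400
  k=0: +1/(0!×0!×1!×5!×0!×0!) = 1/120
Σ = 1/120  ⇒  CG² = 2400×(1/120)² = 1/6
CG = +√(1/6) = +0.408248

+√(1/6) ≈ +0.408248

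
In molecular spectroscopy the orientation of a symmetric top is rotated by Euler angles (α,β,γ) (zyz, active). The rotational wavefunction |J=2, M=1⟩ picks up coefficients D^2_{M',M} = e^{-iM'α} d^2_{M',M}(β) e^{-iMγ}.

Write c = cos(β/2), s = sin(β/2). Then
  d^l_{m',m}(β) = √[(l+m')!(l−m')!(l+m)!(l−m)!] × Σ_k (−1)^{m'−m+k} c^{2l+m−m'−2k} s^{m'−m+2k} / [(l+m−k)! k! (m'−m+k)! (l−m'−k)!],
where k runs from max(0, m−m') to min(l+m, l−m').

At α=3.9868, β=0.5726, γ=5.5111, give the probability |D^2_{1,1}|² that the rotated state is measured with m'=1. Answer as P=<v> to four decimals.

P=0.3927

First d^2_{1,1}(β=0.5726), then the phase factors e^{-i(1)α} and e^{-i(1)γ}:
c=cos(0.572600/2)=0.959295, s=sin(0.572600/2)=0.282405; N=√[6·1·6·1]=6.000000
The bounds max(0,m−m')=0 and min(l+m,l−m')=1 give 2 terms
  k=0: (−1)^0·6.0000/(6)·0.9593^4·0.2824^0 = +0.846856
  k=1: (−1)^1·6.0000/(2)·0.9593^2·0.2824^2 = -0.220176
d^2_{1,1}(0.5726) = +0.846856 -0.220176 = +0.626680
|D^2_{1,1}|² = |d^2_{1,1}(β)|² = (+0.626680)² = 0.392727 (the z-rotation phases have unit modulus)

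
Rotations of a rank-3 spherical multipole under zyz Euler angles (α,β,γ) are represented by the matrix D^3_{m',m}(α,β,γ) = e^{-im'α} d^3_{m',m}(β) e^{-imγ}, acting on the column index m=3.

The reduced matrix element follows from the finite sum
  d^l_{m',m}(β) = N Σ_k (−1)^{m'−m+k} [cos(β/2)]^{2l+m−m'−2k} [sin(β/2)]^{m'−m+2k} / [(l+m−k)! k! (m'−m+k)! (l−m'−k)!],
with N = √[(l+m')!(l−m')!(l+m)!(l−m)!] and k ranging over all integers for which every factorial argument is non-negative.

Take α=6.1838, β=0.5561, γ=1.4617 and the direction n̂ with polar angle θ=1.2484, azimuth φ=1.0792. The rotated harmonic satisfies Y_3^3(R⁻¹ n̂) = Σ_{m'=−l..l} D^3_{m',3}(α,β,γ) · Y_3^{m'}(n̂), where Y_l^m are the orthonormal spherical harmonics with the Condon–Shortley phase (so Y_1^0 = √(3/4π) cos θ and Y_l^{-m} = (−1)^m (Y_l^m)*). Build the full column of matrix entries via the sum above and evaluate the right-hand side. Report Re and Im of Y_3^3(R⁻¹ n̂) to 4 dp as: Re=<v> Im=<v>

Need the full column D^3_{m',3} for m'=−3..3 at α=6.1838, β=0.5561, γ=1.4617.
cos(β/2)=0.961593, sin(β/2)=0.274481
d^3_{-3,3}: single k=6 term ⇒ +0.000428;  D = -0.000012+0.000427i
d^3_{-2,3}: single k=5 term ⇒ +0.003670;  D = -0.000470+0.003639i
d^3_{-1,3}: single k=4 term ⇒ +0.020327;  D = -0.004593+0.019802i
d^3_{0,3}: single k=3 term ⇒ +0.082229;  D = -0.026435+0.077864i
d^3_{1,3}: single k=2 term ⇒ +0.249479;  D = -0.103246+0.227113i
d^3_{2,3}: single k=1 term ⇒ +0.552769;  D = -0.277561+0.478030i
d^3_{3,3}: single k=0 term ⇒ +0.790581;  D = -0.462852+0.640926i
Y_3^{m'}(θ=1.2484,φ=1.0792) and Σ D·Y over m':
  (-0.0000+0.0004i)·(-0.3544+0.0341i)  (-0.0005+0.0036i)·(-0.1615-0.2424i)  (-0.0046+0.0198i)·(-0.0721+0.1346i)  (-0.0264+0.0779i)·(-0.2954+0.0000i)  (-0.1032+0.2271i)·(+0.0721+0.1346i)  (-0.2776+0.4780i)·(-0.1615+0.2424i)  (-0.4629+0.6409i)·(+0.3544+0.0341i)
Y_3^3(R⁻¹ n̂) = -0.288547+0.043639i

Re=-0.2885 Im=0.0436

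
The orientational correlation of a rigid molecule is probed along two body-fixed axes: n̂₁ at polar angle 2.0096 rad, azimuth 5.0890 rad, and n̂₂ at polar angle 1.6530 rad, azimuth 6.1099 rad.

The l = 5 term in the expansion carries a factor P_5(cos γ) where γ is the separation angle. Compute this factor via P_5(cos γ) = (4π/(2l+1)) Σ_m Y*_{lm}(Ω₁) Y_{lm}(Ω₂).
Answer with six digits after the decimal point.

Expand P_5 via completeness: Σ_{m} conj(Y_{5,m}) at Ω₁ times Y_{5,m} at Ω₂ —
  term(m=-5) = (0.049207, 0.118995)   from Y*(Ω₁)=(0.268524, 0.086685), Y(Ω₂)=(0.295510, 0.347747)
  term(m=-4) = (-0.029285, 0.040268)   from Y*(Ω₁)=(-0.026930, -0.417906), Y(Ω₂)=(-0.091460, -0.075969)
  term(m=-3) = (0.051397, 0.004063)   from Y*(Ω₁)=(-0.144948, 0.068409), Y(Ω₂)=(-0.279175, -0.159792)
  term(m=-2) = (-0.016626, -0.032649)   from Y*(Ω₁)=(-0.197356, -0.185047), Y(Ω₂)=(0.127374, 0.046001)
  term(m=-1) = (-0.036955, 0.060290)   from Y*(Ω₁)=(-0.089872, 0.227244), Y(Ω₂)=(0.285041, 0.049894)
  term(m=+0) = (0.030627, 0.000000)   from Y*(Ω₁)=(-0.219488, -0.000000), Y(Ω₂)=(-0.139539, 0.000000)
  term(m=+1) = (-0.036955, -0.060290)   from Y*(Ω₁)=(0.089872, 0.227244), Y(Ω₂)=(-0.285041, 0.049894)
  term(m=+2) = (-0.016626, 0.032649)   from Y*(Ω₁)=(-0.197356, 0.185047), Y(Ω₂)=(0.127374, -0.046001)
  term(m=+3) = (0.051397, -0.004063)   from Y*(Ω₁)=(0.144948, 0.068409), Y(Ω₂)=(0.279175, -0.159792)
  term(m=+4) = (-0.029285, -0.040268)   from Y*(Ω₁)=(-0.026930, 0.417906), Y(Ω₂)=(-0.091460, 0.075969)
  term(m=+5) = (0.049207, -0.118995)   from Y*(Ω₁)=(-0.268524, 0.086685), Y(Ω₂)=(-0.295510, 0.347747)
Total Σ_m = (0.066104, -0.000000). Multiply by 1.142397: (0.075517, -0.000000). P_5(cos γ) = 0.075517

0.075517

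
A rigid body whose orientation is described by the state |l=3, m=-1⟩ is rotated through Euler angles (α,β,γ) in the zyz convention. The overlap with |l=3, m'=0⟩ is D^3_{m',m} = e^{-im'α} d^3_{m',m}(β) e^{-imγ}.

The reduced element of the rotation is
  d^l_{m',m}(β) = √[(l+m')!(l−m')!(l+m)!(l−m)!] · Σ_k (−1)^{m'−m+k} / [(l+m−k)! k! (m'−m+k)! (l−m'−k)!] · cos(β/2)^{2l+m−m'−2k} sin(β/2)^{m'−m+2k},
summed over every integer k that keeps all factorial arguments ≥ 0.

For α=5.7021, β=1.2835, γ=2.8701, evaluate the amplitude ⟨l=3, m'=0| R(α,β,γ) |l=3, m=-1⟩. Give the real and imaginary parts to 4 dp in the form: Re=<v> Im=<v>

Re=-0.2394 Im=0.0667

First d^3_{0,-1}(β=1.2835), then the phase factors e^{-i(0)α} and e^{-i(-1)γ}:
With c≡cos(β/2)=0.801049 and s≡sin(β/2)=0.598598, N=[6·6·2·24]^{1/2}=41.569219
k: max(0,(-1)−(0))=0 … min(3+(-1),3−(0))=2
  k=0: (−1)^1·41.5692/(12)·0.8010^5·0.5986^1 = -0.683947
  k=1: (−1)^2·41.5692/(4)·0.8010^3·0.5986^3 = +1.145766
  k=2: (−1)^3·41.5692/(12)·0.8010^1·0.5986^5 = -0.213269
d^3_{0,-1}(1.2835) = -0.683947 +1.145766 -0.213269 = +0.248550
Phases: e^{-i·(0)·5.7021}=+1.000000+0.000000i, e^{-i·(-1)·2.8701}=-0.963372+0.268170i ⇒ D=-0.239446+0.066654i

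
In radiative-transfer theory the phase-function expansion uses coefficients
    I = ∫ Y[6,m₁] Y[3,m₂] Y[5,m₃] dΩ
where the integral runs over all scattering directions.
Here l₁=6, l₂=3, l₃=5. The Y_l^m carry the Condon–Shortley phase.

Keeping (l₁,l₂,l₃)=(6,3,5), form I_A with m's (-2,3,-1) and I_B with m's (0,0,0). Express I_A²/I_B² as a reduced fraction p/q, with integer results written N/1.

Shared (l₁,l₂,l₃)=(6,3,5): N and (l;000)² cancel in I_A²/I_B².
A: Δ = 4!·8!·2!/15! = 1/675675; Racah Σ t=4..4: t=4:+1/27648 = 1/27648; ⇒ 3j(6 3 5; -2 3 -1)² = 10/429, sgn +1
B: Δ = 4!·8!·2!/15! = 1/675675; Racah Σ t=1..3: t=1:−1/8640 t=2:+1/2304 t=3:−1/8640 = 7/34560; ⇒ 3j(6 3 5; 0 0 0)² = 7/429, sgn -1
I_A²/I_B² = (10/429)/(7/429) = 10/7

10/7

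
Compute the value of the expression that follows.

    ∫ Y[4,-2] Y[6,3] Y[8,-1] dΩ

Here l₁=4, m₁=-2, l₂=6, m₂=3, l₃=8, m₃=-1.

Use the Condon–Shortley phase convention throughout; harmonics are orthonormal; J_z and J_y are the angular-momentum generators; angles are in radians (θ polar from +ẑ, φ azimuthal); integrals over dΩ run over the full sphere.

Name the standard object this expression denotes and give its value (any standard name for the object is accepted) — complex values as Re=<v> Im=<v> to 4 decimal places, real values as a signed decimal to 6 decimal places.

Gaunt coefficient, +0.158521

This is a Gaunt coefficient — the integral of a triple product of spherical harmonics over the sphere.
Rules hold: Σm=0, L=18 even, 2≤8≤10.
N = 9·13·17 = 1989
Δ = 2!·6!·10!/19! = 1/23279256
Racah Σ t=0..2: t=0:+1/1658880 t=1:−1/518400 t=2:+1/1658880 = -1/1382400
⇒ 3j(4 6 8; 0 0 0)² = 504/46189, sgn -1
Racah Σ t=0..2: t=0:+1/522547200 t=1:−1/9676800 t=2:+1/2903040 = 127/522547200
⇒ 3j(4 6 8; -2 3 -1)² = 16129/1108536, sgn -1
4πI² = N·(3j₀)²·(3jₘ)² = 3048381/9653501
I = +1·√(0.31578/4π) = 0.15852117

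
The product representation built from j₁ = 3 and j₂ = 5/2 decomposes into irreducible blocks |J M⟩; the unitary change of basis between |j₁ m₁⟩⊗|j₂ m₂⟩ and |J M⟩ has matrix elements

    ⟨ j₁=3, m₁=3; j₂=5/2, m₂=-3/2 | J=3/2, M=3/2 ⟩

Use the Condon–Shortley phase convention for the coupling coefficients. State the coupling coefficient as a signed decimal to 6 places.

j₁+j₂−J=4  J+j₁−j₂=2  J−j₁+j₂=1  j₁+j₂+J+1=8
(j₁±m₁, j₂±m₂, J±M) = (6,0,1,4,3,0)
P² = 3456/7
sum k=0..0:
  [0] +1/48 = 1/48
S = 1/48
C² = P²·S² = 3/14 ; C = +0.462910

+0.462910  (= +√(3/14))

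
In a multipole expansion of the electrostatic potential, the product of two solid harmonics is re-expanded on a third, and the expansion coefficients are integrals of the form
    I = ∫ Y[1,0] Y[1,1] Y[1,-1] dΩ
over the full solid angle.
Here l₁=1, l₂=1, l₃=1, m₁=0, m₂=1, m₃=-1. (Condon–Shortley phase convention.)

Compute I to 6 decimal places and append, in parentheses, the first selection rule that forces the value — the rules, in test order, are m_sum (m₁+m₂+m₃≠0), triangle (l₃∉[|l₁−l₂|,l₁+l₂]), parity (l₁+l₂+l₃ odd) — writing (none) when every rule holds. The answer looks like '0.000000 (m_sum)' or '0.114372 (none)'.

L=3 odd ⇒ parity kills the (l;000) factor ⇒ I = 0

0.000000 (parity)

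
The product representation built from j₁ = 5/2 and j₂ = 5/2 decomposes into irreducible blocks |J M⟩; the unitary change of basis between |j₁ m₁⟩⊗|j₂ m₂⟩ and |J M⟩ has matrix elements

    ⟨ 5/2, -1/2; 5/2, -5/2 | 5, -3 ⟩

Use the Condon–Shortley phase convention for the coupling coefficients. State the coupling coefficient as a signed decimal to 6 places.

j₁+j₂−J=0  J+j₁−j₂=5  J−j₁+j₂=5  j₁+j₂+J+1=11
(j₁±m₁, j₂±m₂, J±M) = (2,3,0,5,2,8)
P² = 460800
sum k=0..0:
  [0] +1/1440 = 1/1440
S = 1/1440
C² = P²·S² = 2/9 ; C = +0.471405

+0.471405  (= +√(2/9))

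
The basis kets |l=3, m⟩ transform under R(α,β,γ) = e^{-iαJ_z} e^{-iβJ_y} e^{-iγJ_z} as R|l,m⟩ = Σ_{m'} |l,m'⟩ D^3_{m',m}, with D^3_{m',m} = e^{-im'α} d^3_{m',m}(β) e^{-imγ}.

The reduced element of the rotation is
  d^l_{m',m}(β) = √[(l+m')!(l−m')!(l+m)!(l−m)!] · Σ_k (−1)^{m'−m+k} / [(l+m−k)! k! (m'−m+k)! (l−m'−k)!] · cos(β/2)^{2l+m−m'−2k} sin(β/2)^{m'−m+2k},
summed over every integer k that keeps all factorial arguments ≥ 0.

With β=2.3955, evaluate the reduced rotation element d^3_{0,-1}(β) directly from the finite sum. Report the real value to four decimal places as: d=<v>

d=-0.4986

d^3_{0,-1}(β=2.3955) via the finite sum:
Half-angle: c=0.364454, s=0.931221. N=√(6·6·2·24)=41.569219
k∈{0,1,2} keeps every argument non-negative
  k=0: (−1)^1·41.5692/(12)·0.3645^5·0.9312^1 = -0.020742
  k=1: (−1)^2·41.5692/(4)·0.3645^3·0.9312^3 = +0.406255
  k=2: (−1)^3·41.5692/(12)·0.3645^1·0.9312^5 = -0.884093
d^3_{0,-1}(2.3955) = -0.020742 +0.406255 -0.884093 = -0.498581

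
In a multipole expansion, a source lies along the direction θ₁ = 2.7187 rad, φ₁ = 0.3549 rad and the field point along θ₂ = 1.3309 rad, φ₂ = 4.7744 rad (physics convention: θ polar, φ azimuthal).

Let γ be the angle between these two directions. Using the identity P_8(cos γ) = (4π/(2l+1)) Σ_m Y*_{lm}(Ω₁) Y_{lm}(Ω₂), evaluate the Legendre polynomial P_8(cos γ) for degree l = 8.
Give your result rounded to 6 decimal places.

-0.271894

Summing Y*_{l m}(θ₁,φ₁)·Y_{l m}(θ₂,φ₂) over m ∈ [−8, 8]; prefactor 4π/(2·8+1) = 0.739198:
  [-8]  conj(Y_{8,-8})(Ω₁) = (-0.000396, 0.000124) ; Y_{8,-8}(Ω₂) = (0.359279, -0.194454) ; Δ = (-0.000118, 0.000121)
  [-7]  conj(Y_{8,-7})(Ω₁) = (0.002919, -0.002252) ; Y_{8,-7}(Ω₂) = (-0.168109, -0.362643) ; Δ = (-0.001307, -0.000680)
  [-6]  conj(Y_{8,-6})(Ω₁) = (-0.010937, 0.017499) ; Y_{8,-6}(Ω₂) = (0.045121, -0.017608) ; Δ = (-0.000185, 0.000982)
  [-5]  conj(Y_{8,-5})(Ω₁) = (0.016545, -0.080094) ; Y_{8,-5}(Ω₂) = (-0.109766, -0.342602) ; Δ = (-0.029256, 0.003123)
  [-4]  conj(Y_{8,-4})(Ω₁) = (0.035164, 0.230799) ; Y_{8,-4}(Ω₂) = (-0.076101, 0.019273) ; Δ = (-0.007124, -0.016886)
  [-3]  conj(Y_{8,-3})(Ω₁) = (-0.222811, -0.402009) ; Y_{8,-3}(Ω₂) = (-0.058278, -0.309646) ; Δ = (-0.111496, 0.092421)
  [-2]  conj(Y_{8,-2})(Ω₁) = (0.403269, 0.346481) ; Y_{8,-2}(Ω₂) = (-0.130759, 0.016301) ; Δ = (-0.058379, -0.038732)
  [-1]  conj(Y_{8,-1})(Ω₁) = (-0.111118, -0.041179) ; Y_{8,-1}(Ω₂) = (-0.018005, -0.289980) ; Δ = (-0.009940, 0.032963)
  [+0]  conj(Y_{8,0})(Ω₁) = (-0.462172, -0.000000) ; Y_{8,0}(Ω₂) = (-0.146679, 0.000000) ; Δ = (0.067791, 0.000000)
  [+1]  conj(Y_{8,1})(Ω₁) = (0.111118, -0.041179) ; Y_{8,1}(Ω₂) = (0.018005, -0.289980) ; Δ = (-0.009940, -0.032963)
  [+2]  conj(Y_{8,2})(Ω₁) = (0.403269, -0.346481) ; Y_{8,2}(Ω₂) = (-0.130759, -0.016301) ; Δ = (-0.058379, 0.038732)
  [+3]  conj(Y_{8,3})(Ω₁) = (0.222811, -0.402009) ; Y_{8,3}(Ω₂) = (0.058278, -0.309646) ; Δ = (-0.111496, -0.092421)
  [+4]  conj(Y_{8,4})(Ω₁) = (0.035164, -0.230799) ; Y_{8,4}(Ω₂) = (-0.076101, -0.019273) ; Δ = (-0.007124, 0.016886)
  [+5]  conj(Y_{8,5})(Ω₁) = (-0.016545, -0.080094) ; Y_{8,5}(Ω₂) = (0.109766, -0.342602) ; Δ = (-0.029256, -0.003123)
  [+6]  conj(Y_{8,6})(Ω₁) = (-0.010937, -0.017499) ; Y_{8,6}(Ω₂) = (0.045121, 0.017608) ; Δ = (-0.000185, -0.000982)
  [+7]  conj(Y_{8,7})(Ω₁) = (-0.002919, -0.002252) ; Y_{8,7}(Ω₂) = (0.168109, -0.362643) ; Δ = (-0.001307, 0.000680)
  [+8]  conj(Y_{8,8})(Ω₁) = (-0.000396, -0.000124) ; Y_{8,8}(Ω₂) = (0.359279, 0.194454) ; Δ = (-0.000118, -0.000121)
Accumulated sum (-0.367822, 0.000000); after 4π/(2l+1) scaling, (-0.271894, 0.000000) ⇒ P_8 = -0.271894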